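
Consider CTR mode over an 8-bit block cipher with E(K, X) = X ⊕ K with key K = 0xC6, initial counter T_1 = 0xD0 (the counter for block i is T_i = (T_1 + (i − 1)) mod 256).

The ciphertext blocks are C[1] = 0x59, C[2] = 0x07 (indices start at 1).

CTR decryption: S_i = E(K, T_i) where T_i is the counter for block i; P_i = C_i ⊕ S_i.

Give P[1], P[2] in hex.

P[1]: T = 0xD0, S = E(K, T) = 0x16; 0x59 ⊕ 0x16 = 0x4F.
P[2]: T = 0xD1, S = E(K, T) = 0x17; 0x07 ⊕ 0x17 = 0x10.

P[1] = 0x4F, P[2] = 0x10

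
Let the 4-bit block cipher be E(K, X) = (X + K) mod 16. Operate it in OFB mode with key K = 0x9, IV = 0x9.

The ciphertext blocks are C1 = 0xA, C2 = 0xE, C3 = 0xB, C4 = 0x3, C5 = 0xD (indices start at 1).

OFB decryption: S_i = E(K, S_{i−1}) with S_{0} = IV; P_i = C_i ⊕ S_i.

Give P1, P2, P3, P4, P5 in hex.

P1: S = E(K, 0x9) = 0x2; 0xA ⊕ 0x2 = 0x8.
P2: S = E(K, 0x2) = 0xB; 0xE ⊕ 0xB = 0x5.
P3: S = E(K, 0xB) = 0x4; 0xB ⊕ 0x4 = 0xF.
P4: S = E(K, 0x4) = 0xD; 0x3 ⊕ 0xD = 0xE.
P5: S = E(K, 0xD) = 0x6; 0xD ⊕ 0x6 = 0xB.

P1 = 0x8, P2 = 0x5, P3 = 0xF, P4 = 0xE, P5 = 0xB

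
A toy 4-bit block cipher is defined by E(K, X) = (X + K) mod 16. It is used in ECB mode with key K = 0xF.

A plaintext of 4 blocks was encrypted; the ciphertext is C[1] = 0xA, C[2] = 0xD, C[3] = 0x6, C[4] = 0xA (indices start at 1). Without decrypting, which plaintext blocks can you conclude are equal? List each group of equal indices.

ECB encrypts each block independently with the same key, so equal ciphertext blocks imply equal plaintext blocks.
C[1] = C[4] = 0xA, so P[1] = P[4].

P[1] = P[4]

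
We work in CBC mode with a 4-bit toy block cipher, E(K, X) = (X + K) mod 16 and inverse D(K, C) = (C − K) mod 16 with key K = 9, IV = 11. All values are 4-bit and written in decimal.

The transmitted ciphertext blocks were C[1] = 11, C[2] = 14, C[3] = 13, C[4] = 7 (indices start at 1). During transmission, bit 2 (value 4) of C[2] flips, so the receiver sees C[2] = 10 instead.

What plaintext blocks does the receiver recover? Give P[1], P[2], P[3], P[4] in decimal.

P[1] = 9, P[2] = 10, P[3] = 14, P[4] = 3

CBC decryption: P_i = D(K, C_i) ⊕ C_{i−1}, with C_{0} = IV.
Only C[2] changed, to 10. In CBC, a change in C_i garbles P_i and flips the same bit in P_{i+1}. Decrypting the received ciphertext:
P[1]: D(K, 11) = 2; 2 ⊕ 11 = 9.
P[2]: D(K, 10) = 1; 1 ⊕ 11 = 10.
P[3]: D(K, 13) = 4; 4 ⊕ 10 = 14.
P[4]: D(K, 7) = 14; 14 ⊕ 13 = 3.
Blocks that differ from the original plaintext: P[2], P[3].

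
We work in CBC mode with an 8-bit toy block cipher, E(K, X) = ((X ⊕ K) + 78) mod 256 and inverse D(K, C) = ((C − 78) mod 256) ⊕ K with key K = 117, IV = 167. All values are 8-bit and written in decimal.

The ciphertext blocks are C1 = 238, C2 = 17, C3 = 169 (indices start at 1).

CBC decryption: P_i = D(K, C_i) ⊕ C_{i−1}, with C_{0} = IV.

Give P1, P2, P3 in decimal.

P1: D(K, 238) = 213; 213 ⊕ 167 = 114.
P2: D(K, 17) = 182; 182 ⊕ 238 = 88.
P3: D(K, 169) = 46; 46 ⊕ 17 = 63.

P1 = 114, P2 = 88, P3 = 63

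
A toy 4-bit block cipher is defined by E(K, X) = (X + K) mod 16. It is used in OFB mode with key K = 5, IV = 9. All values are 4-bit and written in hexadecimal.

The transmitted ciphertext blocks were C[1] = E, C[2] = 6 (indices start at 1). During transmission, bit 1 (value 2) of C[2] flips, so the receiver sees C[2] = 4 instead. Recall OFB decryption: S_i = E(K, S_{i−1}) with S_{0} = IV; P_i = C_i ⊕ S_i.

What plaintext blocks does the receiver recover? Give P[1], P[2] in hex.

P[1] = 0, P[2] = 7

Only C[2] changed, to 4. In OFB, a change in C_i flips the same bit in P_i only; the keystream is unaffected. Decrypting the received ciphertext:
P[1]: S = E(K, 9) = E; E ⊕ E = 0.
P[2]: S = E(K, E) = 3; 4 ⊕ 3 = 7.
Blocks that differ from the original plaintext: P[2].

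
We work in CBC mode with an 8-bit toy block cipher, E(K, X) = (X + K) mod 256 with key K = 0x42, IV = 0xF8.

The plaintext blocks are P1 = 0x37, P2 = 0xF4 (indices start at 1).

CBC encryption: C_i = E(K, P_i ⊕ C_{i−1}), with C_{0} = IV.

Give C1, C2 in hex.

C1: P1 ⊕ 0xF8 = 0xCF; E(K, 0xCF) = 0x11.
C2: P2 ⊕ 0x11 = 0xE5; E(K, 0xE5) = 0x27.

C1 = 0x11, C2 = 0x27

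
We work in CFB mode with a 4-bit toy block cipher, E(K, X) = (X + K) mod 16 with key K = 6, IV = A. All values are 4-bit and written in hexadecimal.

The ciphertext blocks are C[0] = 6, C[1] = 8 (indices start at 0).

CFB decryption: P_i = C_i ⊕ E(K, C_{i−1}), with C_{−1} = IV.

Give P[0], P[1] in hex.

P[0]: E(K, A) = 0; 6 ⊕ 0 = 6.
P[1]: E(K, 6) = C; 8 ⊕ C = 4.

P[0] = 6, P[1] = 4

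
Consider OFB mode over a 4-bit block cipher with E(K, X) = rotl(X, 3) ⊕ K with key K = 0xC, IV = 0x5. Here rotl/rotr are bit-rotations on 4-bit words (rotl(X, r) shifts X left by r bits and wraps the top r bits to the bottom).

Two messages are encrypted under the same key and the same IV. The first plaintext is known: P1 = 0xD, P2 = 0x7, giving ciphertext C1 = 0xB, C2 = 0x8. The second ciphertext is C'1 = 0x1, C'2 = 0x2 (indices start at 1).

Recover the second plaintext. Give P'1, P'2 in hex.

P'1 = 0x7, P'2 = 0xD

In OFB with a reused IV, both messages share the same keystream S_i, so C_i ⊕ C'_i = P_i ⊕ P'_i and thus P'_i = P_i ⊕ C_i ⊕ C'_i.
P'1: 0xD ⊕ 0xB ⊕ 0x1 = 0x7.
P'2: 0x7 ⊕ 0x8 ⊕ 0x2 = 0xD.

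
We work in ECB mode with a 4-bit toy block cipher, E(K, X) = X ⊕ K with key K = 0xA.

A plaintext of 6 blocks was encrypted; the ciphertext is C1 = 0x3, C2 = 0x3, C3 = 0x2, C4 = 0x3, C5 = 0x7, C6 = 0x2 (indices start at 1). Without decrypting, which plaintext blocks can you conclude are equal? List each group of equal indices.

ECB encrypts each block independently with the same key, so equal ciphertext blocks imply equal plaintext blocks.
C1 = C2 = C4 = 0x3, so P1 = P2 = P4.
C3 = C6 = 0x2, so P3 = P6.

P1 = P2 = P4; P3 = P6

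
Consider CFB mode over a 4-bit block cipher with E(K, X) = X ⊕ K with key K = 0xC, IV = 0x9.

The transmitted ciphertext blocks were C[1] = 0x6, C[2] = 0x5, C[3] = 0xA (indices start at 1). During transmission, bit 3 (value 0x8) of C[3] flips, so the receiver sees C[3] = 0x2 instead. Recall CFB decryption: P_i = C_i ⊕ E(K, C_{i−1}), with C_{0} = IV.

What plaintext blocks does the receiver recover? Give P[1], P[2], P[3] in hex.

Only C[3] changed, to 0x2. In CFB, a change in C_i flips the same bit in P_i and garbles P_{i+1}. Decrypting the received ciphertext:
P[1]: E(K, 0x9) = 0x5; 0x6 ⊕ 0x5 = 0x3.
P[2]: E(K, 0x6) = 0xA; 0x5 ⊕ 0xA = 0xF.
P[3]: E(K, 0x5) = 0x9; 0x2 ⊕ 0x9 = 0xB.
Blocks that differ from the original plaintext: P[3].

P[1] = 0x3, P[2] = 0xF, P[3] = 0xB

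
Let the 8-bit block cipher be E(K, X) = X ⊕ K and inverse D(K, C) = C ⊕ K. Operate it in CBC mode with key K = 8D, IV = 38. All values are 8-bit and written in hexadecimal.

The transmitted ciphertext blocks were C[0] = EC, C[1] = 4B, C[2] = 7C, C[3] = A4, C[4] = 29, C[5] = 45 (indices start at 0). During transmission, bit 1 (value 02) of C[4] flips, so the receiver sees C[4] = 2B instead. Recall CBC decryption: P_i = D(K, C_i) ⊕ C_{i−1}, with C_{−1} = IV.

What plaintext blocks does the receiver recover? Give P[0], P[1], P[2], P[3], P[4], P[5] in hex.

Only C[4] changed, to 2B. In CBC, a change in C_i garbles P_i and flips the same bit in P_{i+1}. Decrypting the received ciphertext:
P[0]: D(K, EC) = 61; 61 ⊕ 38 = 59.
P[1]: D(K, 4B) = C6; C6 ⊕ EC = 2A.
P[2]: D(K, 7C) = F1; F1 ⊕ 4B = BA.
P[3]: D(K, A4) = 29; 29 ⊕ 7C = 55.
P[4]: D(K, 2B) = A6; A6 ⊕ A4 = 02.
P[5]: D(K, 45) = C8; C8 ⊕ 2B = E3.
Blocks that differ from the original plaintext: P[4], P[5].

P[0] = 59, P[1] = 2A, P[2] = BA, P[3] = 55, P[4] = 02, P[5] = E3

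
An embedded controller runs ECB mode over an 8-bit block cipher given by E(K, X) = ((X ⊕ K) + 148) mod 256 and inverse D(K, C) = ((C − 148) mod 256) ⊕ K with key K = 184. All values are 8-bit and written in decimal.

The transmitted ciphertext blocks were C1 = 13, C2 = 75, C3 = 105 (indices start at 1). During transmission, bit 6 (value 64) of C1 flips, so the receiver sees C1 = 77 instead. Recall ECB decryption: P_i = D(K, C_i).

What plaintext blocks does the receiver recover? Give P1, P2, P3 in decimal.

Only C1 changed, to 77. In ECB, a change in C_i affects only P_i. Decrypting the received ciphertext:
P1: D(K, 77) = 1.
P2: D(K, 75) = 15.
P3: D(K, 105) = 109.
Blocks that differ from the original plaintext: P1.

P1 = 1, P2 = 15, P3 = 109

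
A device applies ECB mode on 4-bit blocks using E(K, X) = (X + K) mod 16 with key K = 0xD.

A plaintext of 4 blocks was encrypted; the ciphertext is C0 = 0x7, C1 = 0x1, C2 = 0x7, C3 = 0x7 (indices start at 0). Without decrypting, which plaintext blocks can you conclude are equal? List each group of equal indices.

P0 = P2 = P3

ECB encrypts each block independently with the same key, so equal ciphertext blocks imply equal plaintext blocks.
C0 = C2 = C3 = 0x7, so P0 = P2 = P3.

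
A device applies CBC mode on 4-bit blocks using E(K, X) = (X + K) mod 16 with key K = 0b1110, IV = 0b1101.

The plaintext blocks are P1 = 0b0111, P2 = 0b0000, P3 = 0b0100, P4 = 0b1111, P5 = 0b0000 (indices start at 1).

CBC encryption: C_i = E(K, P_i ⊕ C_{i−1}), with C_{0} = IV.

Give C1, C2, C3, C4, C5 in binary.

C1: P1 ⊕ 0b1101 = 0b1010; E(K, 0b1010) = 0b1000.
C2: P2 ⊕ 0b1000 = 0b1000; E(K, 0b1000) = 0b0110.
C3: P3 ⊕ 0b0110 = 0b0010; E(K, 0b0010) = 0b0000.
C4: P4 ⊕ 0b0000 = 0b1111; E(K, 0b1111) = 0b1101.
C5: P5 ⊕ 0b1101 = 0b1101; E(K, 0b1101) = 0b1011.

C1 = 0b1000, C2 = 0b0110, C3 = 0b0000, C4 = 0b1101, C5 = 0b1011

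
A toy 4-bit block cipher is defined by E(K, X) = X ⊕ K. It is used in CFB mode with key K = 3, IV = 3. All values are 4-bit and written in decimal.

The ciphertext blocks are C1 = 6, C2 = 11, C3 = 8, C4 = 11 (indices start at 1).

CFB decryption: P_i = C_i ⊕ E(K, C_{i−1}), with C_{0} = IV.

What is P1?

P1: E(K, 3) = 0; 6 ⊕ 0 = 6.

P1 = 6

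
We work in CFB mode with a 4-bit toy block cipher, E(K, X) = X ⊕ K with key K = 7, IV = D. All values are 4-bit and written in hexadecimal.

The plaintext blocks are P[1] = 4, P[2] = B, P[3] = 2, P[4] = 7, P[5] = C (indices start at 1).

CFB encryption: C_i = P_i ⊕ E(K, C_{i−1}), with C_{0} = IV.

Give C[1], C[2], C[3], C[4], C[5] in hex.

C[1] = E, C[2] = 2, C[3] = 7, C[4] = 7, C[5] = C

C[1]: E(K, D) = A; 4 ⊕ A = E.
C[2]: E(K, E) = 9; B ⊕ 9 = 2.
C[3]: E(K, 2) = 5; 2 ⊕ 5 = 7.
C[4]: E(K, 7) = 0; 7 ⊕ 0 = 7.
C[5]: E(K, 7) = 0; C ⊕ 0 = C.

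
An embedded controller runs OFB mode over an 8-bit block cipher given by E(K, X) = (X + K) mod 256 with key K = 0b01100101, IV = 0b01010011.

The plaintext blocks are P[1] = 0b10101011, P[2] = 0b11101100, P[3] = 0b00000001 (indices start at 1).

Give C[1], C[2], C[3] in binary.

OFB encryption: S_i = E(K, S_{i−1}) with S_{0} = IV; C_i = P_i ⊕ S_i.
C[1]: S = E(K, 0b01010011) = 0b10111000; 0b10101011 ⊕ 0b10111000 = 0b00010011.
C[2]: S = E(K, 0b10111000) = 0b00011101; 0b11101100 ⊕ 0b00011101 = 0b11110001.
C[3]: S = E(K, 0b00011101) = 0b10000010; 0b00000001 ⊕ 0b10000010 = 0b10000011.

C[1] = 0b00010011, C[2] = 0b11110001, C[3] = 0b10000011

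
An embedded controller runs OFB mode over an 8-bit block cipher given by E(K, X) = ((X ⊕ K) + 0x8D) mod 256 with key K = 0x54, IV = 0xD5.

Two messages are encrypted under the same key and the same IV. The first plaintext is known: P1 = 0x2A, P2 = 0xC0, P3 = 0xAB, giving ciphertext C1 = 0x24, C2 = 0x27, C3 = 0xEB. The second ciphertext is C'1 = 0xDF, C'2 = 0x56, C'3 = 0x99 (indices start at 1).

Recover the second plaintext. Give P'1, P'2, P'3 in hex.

In OFB with a reused IV, both messages share the same keystream S_i, so C_i ⊕ C'_i = P_i ⊕ P'_i and thus P'_i = P_i ⊕ C_i ⊕ C'_i.
P'1: 0x2A ⊕ 0x24 ⊕ 0xDF = 0xD1.
P'2: 0xC0 ⊕ 0x27 ⊕ 0x56 = 0xB1.
P'3: 0xAB ⊕ 0xEB ⊕ 0x99 = 0xD9.

P'1 = 0xD1, P'2 = 0xB1, P'3 = 0xD9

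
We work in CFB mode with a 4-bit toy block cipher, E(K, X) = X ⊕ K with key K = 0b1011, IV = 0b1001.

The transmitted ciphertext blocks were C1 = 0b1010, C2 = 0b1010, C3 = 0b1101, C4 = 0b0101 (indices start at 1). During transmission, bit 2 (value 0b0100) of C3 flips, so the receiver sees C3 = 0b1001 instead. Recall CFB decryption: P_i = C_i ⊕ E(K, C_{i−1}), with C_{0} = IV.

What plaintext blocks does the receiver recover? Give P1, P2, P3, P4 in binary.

P1 = 0b1000, P2 = 0b1011, P3 = 0b1000, P4 = 0b0111

Only C3 changed, to 0b1001. In CFB, a change in C_i flips the same bit in P_i and garbles P_{i+1}. Decrypting the received ciphertext:
P1: E(K, 0b1001) = 0b0010; 0b1010 ⊕ 0b0010 = 0b1000.
P2: E(K, 0b1010) = 0b0001; 0b1010 ⊕ 0b0001 = 0b1011.
P3: E(K, 0b1010) = 0b0001; 0b1001 ⊕ 0b0001 = 0b1000.
P4: E(K, 0b1001) = 0b0010; 0b0101 ⊕ 0b0010 = 0b0111.
Blocks that differ from the original plaintext: P3, P4.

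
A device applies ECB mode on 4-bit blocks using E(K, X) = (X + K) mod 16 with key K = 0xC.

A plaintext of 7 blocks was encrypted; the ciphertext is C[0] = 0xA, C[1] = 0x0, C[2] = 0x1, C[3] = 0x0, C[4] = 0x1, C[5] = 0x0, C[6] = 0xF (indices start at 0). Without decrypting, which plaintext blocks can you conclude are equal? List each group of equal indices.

P[1] = P[3] = P[5]; P[2] = P[4]

ECB encrypts each block independently with the same key, so equal ciphertext blocks imply equal plaintext blocks.
C[1] = C[3] = C[5] = 0x0, so P[1] = P[3] = P[5].
C[2] = C[4] = 0x1, so P[2] = P[4].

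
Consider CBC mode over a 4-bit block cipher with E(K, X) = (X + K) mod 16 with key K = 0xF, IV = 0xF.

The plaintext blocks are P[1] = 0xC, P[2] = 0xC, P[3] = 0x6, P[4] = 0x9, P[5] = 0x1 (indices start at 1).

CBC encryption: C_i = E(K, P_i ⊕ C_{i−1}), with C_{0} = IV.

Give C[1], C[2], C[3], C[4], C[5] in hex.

C[1]: P[1] ⊕ 0xF = 0x3; E(K, 0x3) = 0x2.
C[2]: P[2] ⊕ 0x2 = 0xE; E(K, 0xE) = 0xD.
C[3]: P[3] ⊕ 0xD = 0xB; E(K, 0xB) = 0xA.
C[4]: P[4] ⊕ 0xA = 0x3; E(K, 0x3) = 0x2.
C[5]: P[5] ⊕ 0x2 = 0x3; E(K, 0x3) = 0x2.

C[1] = 0x2, C[2] = 0xD, C[3] = 0xA, C[4] = 0x2, C[5] = 0x2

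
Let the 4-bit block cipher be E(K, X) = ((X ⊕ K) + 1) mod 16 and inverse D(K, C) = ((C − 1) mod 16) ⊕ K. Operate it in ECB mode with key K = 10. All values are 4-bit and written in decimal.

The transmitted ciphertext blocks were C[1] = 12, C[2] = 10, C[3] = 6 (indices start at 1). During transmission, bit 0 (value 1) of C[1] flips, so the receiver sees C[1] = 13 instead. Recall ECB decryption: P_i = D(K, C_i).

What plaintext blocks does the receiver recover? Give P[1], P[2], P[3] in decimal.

P[1] = 6, P[2] = 3, P[3] = 15

Only C[1] changed, to 13. In ECB, a change in C_i affects only P_i. Decrypting the received ciphertext:
P[1]: D(K, 13) = 6.
P[2]: D(K, 10) = 3.
P[3]: D(K, 6) = 15.
Blocks that differ from the original plaintext: P[1].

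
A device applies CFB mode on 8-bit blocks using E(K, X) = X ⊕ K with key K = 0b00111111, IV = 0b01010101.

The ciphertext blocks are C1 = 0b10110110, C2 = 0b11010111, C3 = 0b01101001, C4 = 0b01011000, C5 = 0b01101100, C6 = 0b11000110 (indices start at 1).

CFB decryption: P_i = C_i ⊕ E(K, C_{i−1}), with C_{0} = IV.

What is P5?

P5: E(K, 0b01011000) = 0b01100111; 0b01101100 ⊕ 0b01100111 = 0b00001011.

P5 = 0b00001011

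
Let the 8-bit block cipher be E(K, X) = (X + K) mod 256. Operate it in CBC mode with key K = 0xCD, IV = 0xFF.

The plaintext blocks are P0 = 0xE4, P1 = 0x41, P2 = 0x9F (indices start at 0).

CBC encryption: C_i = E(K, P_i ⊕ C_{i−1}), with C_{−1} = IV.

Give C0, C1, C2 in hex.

C0: P0 ⊕ 0xFF = 0x1B; E(K, 0x1B) = 0xE8.
C1: P1 ⊕ 0xE8 = 0xA9; E(K, 0xA9) = 0x76.
C2: P2 ⊕ 0x76 = 0xE9; E(K, 0xE9) = 0xB6.

C0 = 0xE8, C1 = 0x76, C2 = 0xB6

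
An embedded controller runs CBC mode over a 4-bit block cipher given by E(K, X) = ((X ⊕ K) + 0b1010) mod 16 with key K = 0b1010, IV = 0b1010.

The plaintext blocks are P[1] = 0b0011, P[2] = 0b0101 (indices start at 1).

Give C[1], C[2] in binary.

CBC encryption: C_i = E(K, P_i ⊕ C_{i−1}), with C_{0} = IV.
C[1]: P[1] ⊕ 0b1010 = 0b1001; E(K, 0b1001) = 0b1101.
C[2]: P[2] ⊕ 0b1101 = 0b1000; E(K, 0b1000) = 0b1100.

C[1] = 0b1101, C[2] = 0b1100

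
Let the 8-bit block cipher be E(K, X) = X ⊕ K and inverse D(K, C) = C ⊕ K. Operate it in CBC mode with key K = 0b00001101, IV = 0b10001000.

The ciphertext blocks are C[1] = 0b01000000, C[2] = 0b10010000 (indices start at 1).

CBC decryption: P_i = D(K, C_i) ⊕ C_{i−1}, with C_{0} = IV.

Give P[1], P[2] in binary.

P[1] = 0b11000101, P[2] = 0b11011101

P[1]: D(K, 0b01000000) = 0b01001101; 0b01001101 ⊕ 0b10001000 = 0b11000101.
P[2]: D(K, 0b10010000) = 0b10011101; 0b10011101 ⊕ 0b01000000 = 0b11011101.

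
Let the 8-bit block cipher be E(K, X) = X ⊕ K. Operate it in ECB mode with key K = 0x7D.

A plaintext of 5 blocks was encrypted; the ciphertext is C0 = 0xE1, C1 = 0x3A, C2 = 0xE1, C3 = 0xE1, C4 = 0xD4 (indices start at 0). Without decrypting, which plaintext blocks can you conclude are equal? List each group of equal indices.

ECB encrypts each block independently with the same key, so equal ciphertext blocks imply equal plaintext blocks.
C0 = C2 = C3 = 0xE1, so P0 = P2 = P3.

P0 = P2 = P3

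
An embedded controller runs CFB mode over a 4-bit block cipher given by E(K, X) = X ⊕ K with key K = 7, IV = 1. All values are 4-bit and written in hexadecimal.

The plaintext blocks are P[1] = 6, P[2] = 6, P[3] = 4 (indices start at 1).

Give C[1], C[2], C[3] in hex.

C[1] = 0, C[2] = 1, C[3] = 2

CFB encryption: C_i = P_i ⊕ E(K, C_{i−1}), with C_{0} = IV.
C[1]: E(K, 1) = 6; 6 ⊕ 6 = 0.
C[2]: E(K, 0) = 7; 6 ⊕ 7 = 1.
C[3]: E(K, 1) = 6; 4 ⊕ 6 = 2.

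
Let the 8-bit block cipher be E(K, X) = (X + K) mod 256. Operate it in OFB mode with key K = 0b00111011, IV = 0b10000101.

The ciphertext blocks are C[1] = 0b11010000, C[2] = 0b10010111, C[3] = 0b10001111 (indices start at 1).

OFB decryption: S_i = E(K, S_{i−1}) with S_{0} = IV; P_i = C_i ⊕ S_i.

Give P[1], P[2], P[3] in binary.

P[1] = 0b00010000, P[2] = 0b01101100, P[3] = 0b10111001

P[1]: S = E(K, 0b10000101) = 0b11000000; 0b11010000 ⊕ 0b11000000 = 0b00010000.
P[2]: S = E(K, 0b11000000) = 0b11111011; 0b10010111 ⊕ 0b11111011 = 0b01101100.
P[3]: S = E(K, 0b11111011) = 0b00110110; 0b10001111 ⊕ 0b00110110 = 0b10111001.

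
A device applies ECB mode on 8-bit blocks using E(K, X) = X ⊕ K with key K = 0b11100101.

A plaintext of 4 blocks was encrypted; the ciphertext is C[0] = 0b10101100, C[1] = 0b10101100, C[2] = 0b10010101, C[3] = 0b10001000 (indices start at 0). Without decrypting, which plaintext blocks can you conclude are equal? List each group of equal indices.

ECB encrypts each block independently with the same key, so equal ciphertext blocks imply equal plaintext blocks.
C[0] = C[1] = 0b10101100, so P[0] = P[1].

P[0] = P[1]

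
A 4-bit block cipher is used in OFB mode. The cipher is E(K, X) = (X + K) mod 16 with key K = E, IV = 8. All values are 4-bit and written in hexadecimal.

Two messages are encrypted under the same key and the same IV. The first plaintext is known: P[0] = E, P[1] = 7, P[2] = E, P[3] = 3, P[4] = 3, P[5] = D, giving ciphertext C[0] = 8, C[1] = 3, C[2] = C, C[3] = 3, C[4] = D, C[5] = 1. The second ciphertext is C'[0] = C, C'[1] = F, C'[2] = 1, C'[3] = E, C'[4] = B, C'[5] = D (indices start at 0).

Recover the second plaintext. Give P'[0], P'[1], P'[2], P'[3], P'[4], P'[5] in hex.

P'[0] = A, P'[1] = B, P'[2] = 3, P'[3] = E, P'[4] = 5, P'[5] = 1

In OFB with a reused IV, both messages share the same keystream S_i, so C_i ⊕ C'_i = P_i ⊕ P'_i and thus P'_i = P_i ⊕ C_i ⊕ C'_i.
P'[0]: E ⊕ 8 ⊕ C = A.
P'[1]: 7 ⊕ 3 ⊕ F = B.
P'[2]: E ⊕ C ⊕ 1 = 3.
P'[3]: 3 ⊕ 3 ⊕ E = E.
P'[4]: 3 ⊕ D ⊕ B = 5.
P'[5]: D ⊕ 1 ⊕ D = 1.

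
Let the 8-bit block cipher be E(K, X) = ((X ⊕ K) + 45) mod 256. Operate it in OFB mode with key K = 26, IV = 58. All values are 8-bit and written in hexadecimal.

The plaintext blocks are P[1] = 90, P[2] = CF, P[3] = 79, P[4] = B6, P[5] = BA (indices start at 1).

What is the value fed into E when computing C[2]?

C3

OFB encryption: S_i = E(K, S_{i−1}) with S_{0} = IV; C_i = P_i ⊕ S_i.
C[1]: S = E(K, 58) = C3; 90 ⊕ C3 = 53.
C[2]: S = E(K, C3) = 2A; CF ⊕ 2A = E5.
So the input to E for block [2] is C3.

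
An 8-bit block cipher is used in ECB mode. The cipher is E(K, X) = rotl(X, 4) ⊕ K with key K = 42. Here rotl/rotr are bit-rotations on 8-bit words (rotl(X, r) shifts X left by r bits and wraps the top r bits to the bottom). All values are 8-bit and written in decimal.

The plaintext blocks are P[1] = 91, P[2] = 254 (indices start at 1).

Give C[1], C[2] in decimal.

C[1] = 159, C[2] = 197

ECB encryption: C_i = E(K, P_i).
C[1]: E(K, 91) = 159.
C[2]: E(K, 254) = 197.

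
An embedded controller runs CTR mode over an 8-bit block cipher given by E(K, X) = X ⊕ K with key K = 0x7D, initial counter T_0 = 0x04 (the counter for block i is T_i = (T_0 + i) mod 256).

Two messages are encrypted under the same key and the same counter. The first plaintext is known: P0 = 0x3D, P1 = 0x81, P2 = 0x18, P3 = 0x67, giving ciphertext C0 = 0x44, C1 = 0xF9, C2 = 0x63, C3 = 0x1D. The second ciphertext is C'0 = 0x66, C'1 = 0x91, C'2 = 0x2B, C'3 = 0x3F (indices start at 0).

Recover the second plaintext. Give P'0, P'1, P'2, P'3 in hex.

In CTR with a reused counter, both messages share the same keystream S_i, so C_i ⊕ C'_i = P_i ⊕ P'_i and thus P'_i = P_i ⊕ C_i ⊕ C'_i.
P'0: 0x3D ⊕ 0x44 ⊕ 0x66 = 0x1F.
P'1: 0x81 ⊕ 0xF9 ⊕ 0x91 = 0xE9.
P'2: 0x18 ⊕ 0x63 ⊕ 0x2B = 0x50.
P'3: 0x67 ⊕ 0x1D ⊕ 0x3F = 0x45.

P'0 = 0x1F, P'1 = 0xE9, P'2 = 0x50, P'3 = 0x45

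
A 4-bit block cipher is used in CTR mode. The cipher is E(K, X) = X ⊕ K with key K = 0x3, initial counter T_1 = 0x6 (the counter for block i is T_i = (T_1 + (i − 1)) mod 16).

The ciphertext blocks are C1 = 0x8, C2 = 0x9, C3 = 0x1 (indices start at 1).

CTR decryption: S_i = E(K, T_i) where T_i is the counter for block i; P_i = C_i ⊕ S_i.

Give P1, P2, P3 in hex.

P1 = 0xD, P2 = 0xD, P3 = 0xA

P1: T = 0x6, S = E(K, T) = 0x5; 0x8 ⊕ 0x5 = 0xD.
P2: T = 0x7, S = E(K, T) = 0x4; 0x9 ⊕ 0x4 = 0xD.
P3: T = 0x8, S = E(K, T) = 0xB; 0x1 ⊕ 0xB = 0xA.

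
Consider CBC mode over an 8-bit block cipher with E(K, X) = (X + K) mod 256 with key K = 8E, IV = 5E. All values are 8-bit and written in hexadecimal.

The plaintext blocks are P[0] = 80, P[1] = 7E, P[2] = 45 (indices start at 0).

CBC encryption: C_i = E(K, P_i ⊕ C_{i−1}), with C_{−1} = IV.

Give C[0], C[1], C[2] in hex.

C[0]: P[0] ⊕ 5E = DE; E(K, DE) = 6C.
C[1]: P[1] ⊕ 6C = 12; E(K, 12) = A0.
C[2]: P[2] ⊕ A0 = E5; E(K, E5) = 73.

C[0] = 6C, C[1] = A0, C[2] = 73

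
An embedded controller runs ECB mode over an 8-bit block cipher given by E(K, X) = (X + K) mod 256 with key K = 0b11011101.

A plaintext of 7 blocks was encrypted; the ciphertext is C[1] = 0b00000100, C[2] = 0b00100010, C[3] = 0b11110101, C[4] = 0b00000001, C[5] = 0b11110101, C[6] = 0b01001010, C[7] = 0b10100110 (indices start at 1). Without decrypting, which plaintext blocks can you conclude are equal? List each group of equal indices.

ECB encrypts each block independently with the same key, so equal ciphertext blocks imply equal plaintext blocks.
C[3] = C[5] = 0b11110101, so P[3] = P[5].

P[3] = P[5]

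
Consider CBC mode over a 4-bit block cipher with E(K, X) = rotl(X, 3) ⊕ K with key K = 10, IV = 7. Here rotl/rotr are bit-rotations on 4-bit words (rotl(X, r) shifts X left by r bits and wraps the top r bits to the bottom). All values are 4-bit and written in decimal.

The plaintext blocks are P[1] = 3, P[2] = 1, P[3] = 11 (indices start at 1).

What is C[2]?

C[2] = 6

CBC encryption: C_i = E(K, P_i ⊕ C_{i−1}), with C_{0} = IV.
C[1]: P[1] ⊕ 7 = 4; E(K, 4) = 8.
C[2]: P[2] ⊕ 8 = 9; E(K, 9) = 6.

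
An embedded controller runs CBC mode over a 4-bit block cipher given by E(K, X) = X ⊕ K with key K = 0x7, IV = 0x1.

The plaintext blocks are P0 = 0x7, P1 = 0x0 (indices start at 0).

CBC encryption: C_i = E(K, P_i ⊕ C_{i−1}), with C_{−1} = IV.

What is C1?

C1 = 0x6

C0: P0 ⊕ 0x1 = 0x6; E(K, 0x6) = 0x1.
C1: P1 ⊕ 0x1 = 0x1; E(K, 0x1) = 0x6.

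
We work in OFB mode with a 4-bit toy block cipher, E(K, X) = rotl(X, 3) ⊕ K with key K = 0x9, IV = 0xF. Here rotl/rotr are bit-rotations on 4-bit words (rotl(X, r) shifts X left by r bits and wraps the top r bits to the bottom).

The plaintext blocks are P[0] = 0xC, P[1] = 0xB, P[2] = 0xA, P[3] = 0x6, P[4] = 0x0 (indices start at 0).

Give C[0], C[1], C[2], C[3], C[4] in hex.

C[0] = 0xA, C[1] = 0x1, C[2] = 0x6, C[3] = 0x9, C[4] = 0x6

OFB encryption: S_i = E(K, S_{i−1}) with S_{−1} = IV; C_i = P_i ⊕ S_i.
C[0]: S = E(K, 0xF) = 0x6; 0xC ⊕ 0x6 = 0xA.
C[1]: S = E(K, 0x6) = 0xA; 0xB ⊕ 0xA = 0x1.
C[2]: S = E(K, 0xA) = 0xC; 0xA ⊕ 0xC = 0x6.
C[3]: S = E(K, 0xC) = 0xF; 0x6 ⊕ 0xF = 0x9.
C[4]: S = E(K, 0xF) = 0x6; 0x0 ⊕ 0x6 = 0x6.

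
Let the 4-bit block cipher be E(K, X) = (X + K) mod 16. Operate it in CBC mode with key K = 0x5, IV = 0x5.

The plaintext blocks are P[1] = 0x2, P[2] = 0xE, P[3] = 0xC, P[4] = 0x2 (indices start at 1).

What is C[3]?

CBC encryption: C_i = E(K, P_i ⊕ C_{i−1}), with C_{0} = IV.
C[1]: P[1] ⊕ 0x5 = 0x7; E(K, 0x7) = 0xC.
C[2]: P[2] ⊕ 0xC = 0x2; E(K, 0x2) = 0x7.
C[3]: P[3] ⊕ 0x7 = 0xB; E(K, 0xB) = 0x0.

C[3] = 0x0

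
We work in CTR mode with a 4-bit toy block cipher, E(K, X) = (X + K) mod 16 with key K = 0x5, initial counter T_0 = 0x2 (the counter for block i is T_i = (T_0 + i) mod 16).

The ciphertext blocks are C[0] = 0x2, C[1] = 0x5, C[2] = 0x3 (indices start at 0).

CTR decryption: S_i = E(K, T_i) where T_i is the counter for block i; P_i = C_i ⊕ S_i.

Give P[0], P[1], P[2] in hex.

P[0] = 0x5, P[1] = 0xD, P[2] = 0xA

P[0]: T = 0x2, S = E(K, T) = 0x7; 0x2 ⊕ 0x7 = 0x5.
P[1]: T = 0x3, S = E(K, T) = 0x8; 0x5 ⊕ 0x8 = 0xD.
P[2]: T = 0x4, S = E(K, T) = 0x9; 0x3 ⊕ 0x9 = 0xA.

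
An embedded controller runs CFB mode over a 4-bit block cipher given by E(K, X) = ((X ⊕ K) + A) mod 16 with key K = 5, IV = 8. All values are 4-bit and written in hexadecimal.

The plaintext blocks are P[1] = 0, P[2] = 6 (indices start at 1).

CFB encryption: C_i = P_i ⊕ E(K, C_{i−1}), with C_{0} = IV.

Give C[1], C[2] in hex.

C[1] = 7, C[2] = A

C[1]: E(K, 8) = 7; 0 ⊕ 7 = 7.
C[2]: E(K, 7) = C; 6 ⊕ C = A.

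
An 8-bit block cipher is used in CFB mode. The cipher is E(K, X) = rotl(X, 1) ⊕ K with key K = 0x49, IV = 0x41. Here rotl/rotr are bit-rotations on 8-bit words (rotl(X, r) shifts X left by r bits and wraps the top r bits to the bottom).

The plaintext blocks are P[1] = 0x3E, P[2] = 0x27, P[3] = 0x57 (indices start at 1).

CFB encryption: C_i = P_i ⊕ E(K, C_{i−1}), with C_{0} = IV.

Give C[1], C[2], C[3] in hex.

C[1] = 0xF5, C[2] = 0x85, C[3] = 0x15

C[1]: E(K, 0x41) = 0xCB; 0x3E ⊕ 0xCB = 0xF5.
C[2]: E(K, 0xF5) = 0xA2; 0x27 ⊕ 0xA2 = 0x85.
C[3]: E(K, 0x85) = 0x42; 0x57 ⊕ 0x42 = 0x15.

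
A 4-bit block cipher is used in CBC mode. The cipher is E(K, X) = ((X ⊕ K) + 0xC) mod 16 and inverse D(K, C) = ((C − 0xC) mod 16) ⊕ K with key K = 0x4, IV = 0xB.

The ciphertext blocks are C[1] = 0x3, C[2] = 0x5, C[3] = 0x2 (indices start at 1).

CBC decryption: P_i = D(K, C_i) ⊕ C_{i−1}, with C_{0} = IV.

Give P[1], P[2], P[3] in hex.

P[1]: D(K, 0x3) = 0x3; 0x3 ⊕ 0xB = 0x8.
P[2]: D(K, 0x5) = 0xD; 0xD ⊕ 0x3 = 0xE.
P[3]: D(K, 0x2) = 0x2; 0x2 ⊕ 0x5 = 0x7.

P[1] = 0x8, P[2] = 0xE, P[3] = 0x7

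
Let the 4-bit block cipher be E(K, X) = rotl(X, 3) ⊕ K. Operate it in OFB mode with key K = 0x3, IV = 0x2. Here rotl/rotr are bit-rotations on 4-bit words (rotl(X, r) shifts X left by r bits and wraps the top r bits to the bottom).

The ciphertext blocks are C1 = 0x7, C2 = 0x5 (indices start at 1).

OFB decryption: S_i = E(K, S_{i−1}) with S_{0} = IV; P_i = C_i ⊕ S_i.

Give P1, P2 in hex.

P1: S = E(K, 0x2) = 0x2; 0x7 ⊕ 0x2 = 0x5.
P2: S = E(K, 0x2) = 0x2; 0x5 ⊕ 0x2 = 0x7.

P1 = 0x5, P2 = 0x7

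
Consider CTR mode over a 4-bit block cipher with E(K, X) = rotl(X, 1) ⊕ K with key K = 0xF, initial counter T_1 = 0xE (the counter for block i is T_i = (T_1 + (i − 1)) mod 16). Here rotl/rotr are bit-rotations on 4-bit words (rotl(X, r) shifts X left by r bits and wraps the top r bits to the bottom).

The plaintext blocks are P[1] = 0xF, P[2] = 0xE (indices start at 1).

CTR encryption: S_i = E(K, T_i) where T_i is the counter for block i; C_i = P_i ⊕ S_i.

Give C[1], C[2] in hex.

C[1]: T = 0xE, S = E(K, T) = 0x2; 0xF ⊕ 0x2 = 0xD.
C[2]: T = 0xF, S = E(K, T) = 0x0; 0xE ⊕ 0x0 = 0xE.

C[1] = 0xD, C[2] = 0xE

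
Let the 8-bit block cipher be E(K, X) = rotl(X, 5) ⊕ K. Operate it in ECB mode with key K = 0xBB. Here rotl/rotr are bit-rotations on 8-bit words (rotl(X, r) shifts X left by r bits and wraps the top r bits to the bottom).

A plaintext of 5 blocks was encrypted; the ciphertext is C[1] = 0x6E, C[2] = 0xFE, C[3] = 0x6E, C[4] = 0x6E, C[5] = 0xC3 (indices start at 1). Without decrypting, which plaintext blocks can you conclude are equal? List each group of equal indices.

ECB encrypts each block independently with the same key, so equal ciphertext blocks imply equal plaintext blocks.
C[1] = C[3] = C[4] = 0x6E, so P[1] = P[3] = P[4].

P[1] = P[3] = P[4]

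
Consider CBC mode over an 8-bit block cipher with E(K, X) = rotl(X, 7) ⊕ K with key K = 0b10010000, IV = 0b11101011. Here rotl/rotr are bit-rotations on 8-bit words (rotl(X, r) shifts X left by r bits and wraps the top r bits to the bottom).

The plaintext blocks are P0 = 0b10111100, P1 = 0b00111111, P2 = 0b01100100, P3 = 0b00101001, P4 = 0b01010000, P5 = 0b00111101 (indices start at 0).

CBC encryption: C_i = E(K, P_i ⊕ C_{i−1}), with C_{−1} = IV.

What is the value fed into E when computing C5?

C0: P0 ⊕ 0b11101011 = 0b01010111; E(K, 0b01010111) = 0b00111011.
C1: P1 ⊕ 0b00111011 = 0b00000100; E(K, 0b00000100) = 0b10010010.
C2: P2 ⊕ 0b10010010 = 0b11110110; E(K, 0b11110110) = 0b11101011.
C3: P3 ⊕ 0b11101011 = 0b11000010; E(K, 0b11000010) = 0b11110001.
C4: P4 ⊕ 0b11110001 = 0b10100001; E(K, 0b10100001) = 0b01000000.
C5: P5 ⊕ 0b01000000 = 0b01111101; E(K, 0b01111101) = 0b00101110.
So the input to E for block 5 is 0b01111101.

0b01111101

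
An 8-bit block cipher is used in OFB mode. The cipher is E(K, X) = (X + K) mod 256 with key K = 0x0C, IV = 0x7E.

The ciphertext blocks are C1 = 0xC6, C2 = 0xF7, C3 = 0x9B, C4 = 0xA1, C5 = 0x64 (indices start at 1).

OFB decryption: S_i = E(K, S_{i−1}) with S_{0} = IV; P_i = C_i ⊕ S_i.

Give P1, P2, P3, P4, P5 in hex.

P1 = 0x4C, P2 = 0x61, P3 = 0x39, P4 = 0x0F, P5 = 0xDE

P1: S = E(K, 0x7E) = 0x8A; 0xC6 ⊕ 0x8A = 0x4C.
P2: S = E(K, 0x8A) = 0x96; 0xF7 ⊕ 0x96 = 0x61.
P3: S = E(K, 0x96) = 0xA2; 0x9B ⊕ 0xA2 = 0x39.
P4: S = E(K, 0xA2) = 0xAE; 0xA1 ⊕ 0xAE = 0x0F.
P5: S = E(K, 0xAE) = 0xBA; 0x64 ⊕ 0xBA = 0xDE.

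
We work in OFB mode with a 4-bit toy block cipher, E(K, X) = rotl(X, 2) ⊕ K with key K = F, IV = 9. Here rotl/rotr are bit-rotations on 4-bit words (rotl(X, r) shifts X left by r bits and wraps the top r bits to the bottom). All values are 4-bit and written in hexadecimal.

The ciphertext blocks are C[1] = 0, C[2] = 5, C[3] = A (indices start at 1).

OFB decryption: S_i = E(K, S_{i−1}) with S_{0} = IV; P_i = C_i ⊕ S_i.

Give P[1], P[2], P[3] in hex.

P[1]: S = E(K, 9) = 9; 0 ⊕ 9 = 9.
P[2]: S = E(K, 9) = 9; 5 ⊕ 9 = C.
P[3]: S = E(K, 9) = 9; A ⊕ 9 = 3.

P[1] = 9, P[2] = C, P[3] = 3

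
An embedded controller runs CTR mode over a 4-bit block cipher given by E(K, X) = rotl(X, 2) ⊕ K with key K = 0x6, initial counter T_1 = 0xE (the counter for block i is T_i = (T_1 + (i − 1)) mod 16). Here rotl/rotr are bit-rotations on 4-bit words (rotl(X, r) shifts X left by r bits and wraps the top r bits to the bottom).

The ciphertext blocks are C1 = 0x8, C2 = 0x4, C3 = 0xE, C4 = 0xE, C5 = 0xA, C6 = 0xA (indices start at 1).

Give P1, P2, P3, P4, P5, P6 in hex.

CTR decryption: S_i = E(K, T_i) where T_i is the counter for block i; P_i = C_i ⊕ S_i.
P1: T = 0xE, S = E(K, T) = 0xD; 0x8 ⊕ 0xD = 0x5.
P2: T = 0xF, S = E(K, T) = 0x9; 0x4 ⊕ 0x9 = 0xD.
P3: T = 0x0, S = E(K, T) = 0x6; 0xE ⊕ 0x6 = 0x8.
P4: T = 0x1, S = E(K, T) = 0x2; 0xE ⊕ 0x2 = 0xC.
P5: T = 0x2, S = E(K, T) = 0xE; 0xA ⊕ 0xE = 0x4.
P6: T = 0x3, S = E(K, T) = 0xA; 0xA ⊕ 0xA = 0x0.

P1 = 0x5, P2 = 0xD, P3 = 0x8, P4 = 0xC, P5 = 0x4, P6 = 0x0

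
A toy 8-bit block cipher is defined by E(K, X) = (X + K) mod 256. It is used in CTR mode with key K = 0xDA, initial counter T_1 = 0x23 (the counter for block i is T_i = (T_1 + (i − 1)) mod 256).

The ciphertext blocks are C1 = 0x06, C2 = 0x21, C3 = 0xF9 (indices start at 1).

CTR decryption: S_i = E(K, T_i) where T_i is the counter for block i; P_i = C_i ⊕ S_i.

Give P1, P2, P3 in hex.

P1 = 0xFB, P2 = 0xDF, P3 = 0x06

P1: T = 0x23, S = E(K, T) = 0xFD; 0x06 ⊕ 0xFD = 0xFB.
P2: T = 0x24, S = E(K, T) = 0xFE; 0x21 ⊕ 0xFE = 0xDF.
P3: T = 0x25, S = E(K, T) = 0xFF; 0xF9 ⊕ 0xFF = 0x06.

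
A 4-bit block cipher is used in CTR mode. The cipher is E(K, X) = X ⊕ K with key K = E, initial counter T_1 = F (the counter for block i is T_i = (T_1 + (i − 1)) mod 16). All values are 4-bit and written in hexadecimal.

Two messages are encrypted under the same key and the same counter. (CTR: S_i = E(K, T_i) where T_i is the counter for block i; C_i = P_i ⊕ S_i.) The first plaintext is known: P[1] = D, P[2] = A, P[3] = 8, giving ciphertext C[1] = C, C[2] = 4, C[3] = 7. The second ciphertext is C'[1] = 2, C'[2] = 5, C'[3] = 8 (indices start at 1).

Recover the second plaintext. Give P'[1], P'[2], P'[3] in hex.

In CTR with a reused counter, both messages share the same keystream S_i, so C_i ⊕ C'_i = P_i ⊕ P'_i and thus P'_i = P_i ⊕ C_i ⊕ C'_i.
P'[1]: D ⊕ C ⊕ 2 = 3.
P'[2]: A ⊕ 4 ⊕ 5 = B.
P'[3]: 8 ⊕ 7 ⊕ 8 = 7.

P'[1] = 3, P'[2] = B, P'[3] = 7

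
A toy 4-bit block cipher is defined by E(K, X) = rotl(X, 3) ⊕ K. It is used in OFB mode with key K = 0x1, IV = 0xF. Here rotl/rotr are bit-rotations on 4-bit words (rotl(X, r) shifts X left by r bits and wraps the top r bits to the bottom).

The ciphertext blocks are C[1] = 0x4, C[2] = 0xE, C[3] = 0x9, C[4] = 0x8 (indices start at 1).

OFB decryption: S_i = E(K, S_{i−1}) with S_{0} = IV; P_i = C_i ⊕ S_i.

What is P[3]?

P[1]: S = E(K, 0xF) = 0xE; 0x4 ⊕ 0xE = 0xA.
P[2]: S = E(K, 0xE) = 0x6; 0xE ⊕ 0x6 = 0x8.
P[3]: S = E(K, 0x6) = 0x2; 0x9 ⊕ 0x2 = 0xB.

P[3] = 0xB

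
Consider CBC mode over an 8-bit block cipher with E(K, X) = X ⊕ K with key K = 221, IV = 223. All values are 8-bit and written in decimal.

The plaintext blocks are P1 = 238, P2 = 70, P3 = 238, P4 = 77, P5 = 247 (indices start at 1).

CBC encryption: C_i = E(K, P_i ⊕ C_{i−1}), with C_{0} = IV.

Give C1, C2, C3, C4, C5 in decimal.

C1 = 236, C2 = 119, C3 = 68, C4 = 212, C5 = 254

C1: P1 ⊕ 223 = 49; E(K, 49) = 236.
C2: P2 ⊕ 236 = 170; E(K, 170) = 119.
C3: P3 ⊕ 119 = 153; E(K, 153) = 68.
C4: P4 ⊕ 68 = 9; E(K, 9) = 212.
C5: P5 ⊕ 212 = 35; E(K, 35) = 254.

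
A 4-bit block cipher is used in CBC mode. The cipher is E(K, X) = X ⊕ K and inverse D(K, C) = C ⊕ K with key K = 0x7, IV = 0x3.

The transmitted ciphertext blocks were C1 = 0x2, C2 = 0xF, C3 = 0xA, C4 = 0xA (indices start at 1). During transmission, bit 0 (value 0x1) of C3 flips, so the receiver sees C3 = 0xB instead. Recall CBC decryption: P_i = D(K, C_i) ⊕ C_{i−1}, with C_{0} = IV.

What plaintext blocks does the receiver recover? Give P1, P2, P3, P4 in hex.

Only C3 changed, to 0xB. In CBC, a change in C_i garbles P_i and flips the same bit in P_{i+1}. Decrypting the received ciphertext:
P1: D(K, 0x2) = 0x5; 0x5 ⊕ 0x3 = 0x6.
P2: D(K, 0xF) = 0x8; 0x8 ⊕ 0x2 = 0xA.
P3: D(K, 0xB) = 0xC; 0xC ⊕ 0xF = 0x3.
P4: D(K, 0xA) = 0xD; 0xD ⊕ 0xB = 0x6.
Blocks that differ from the original plaintext: P3, P4.

P1 = 0x6, P2 = 0xA, P3 = 0x3, P4 = 0x6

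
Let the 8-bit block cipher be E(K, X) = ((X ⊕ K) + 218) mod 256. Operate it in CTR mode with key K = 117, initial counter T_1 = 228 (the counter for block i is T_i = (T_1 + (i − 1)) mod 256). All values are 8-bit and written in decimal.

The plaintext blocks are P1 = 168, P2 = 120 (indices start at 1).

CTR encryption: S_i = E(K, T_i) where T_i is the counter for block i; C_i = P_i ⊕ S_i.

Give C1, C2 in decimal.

C1: T = 228, S = E(K, T) = 107; 168 ⊕ 107 = 195.
C2: T = 229, S = E(K, T) = 106; 120 ⊕ 106 = 18.

C1 = 195, C2 = 18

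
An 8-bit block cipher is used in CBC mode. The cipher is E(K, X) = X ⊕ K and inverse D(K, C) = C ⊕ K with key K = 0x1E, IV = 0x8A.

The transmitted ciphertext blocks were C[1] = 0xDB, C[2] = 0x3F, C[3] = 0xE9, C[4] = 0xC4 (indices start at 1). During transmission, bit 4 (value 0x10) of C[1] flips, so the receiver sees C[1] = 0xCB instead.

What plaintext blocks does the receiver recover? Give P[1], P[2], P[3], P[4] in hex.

P[1] = 0x5F, P[2] = 0xEA, P[3] = 0xC8, P[4] = 0x33

CBC decryption: P_i = D(K, C_i) ⊕ C_{i−1}, with C_{0} = IV.
Only C[1] changed, to 0xCB. In CBC, a change in C_i garbles P_i and flips the same bit in P_{i+1}. Decrypting the received ciphertext:
P[1]: D(K, 0xCB) = 0xD5; 0xD5 ⊕ 0x8A = 0x5F.
P[2]: D(K, 0x3F) = 0x21; 0x21 ⊕ 0xCB = 0xEA.
P[3]: D(K, 0xE9) = 0xF7; 0xF7 ⊕ 0x3F = 0xC8.
P[4]: D(K, 0xC4) = 0xDA; 0xDA ⊕ 0xE9 = 0x33.
Blocks that differ from the original plaintext: P[1], P[2].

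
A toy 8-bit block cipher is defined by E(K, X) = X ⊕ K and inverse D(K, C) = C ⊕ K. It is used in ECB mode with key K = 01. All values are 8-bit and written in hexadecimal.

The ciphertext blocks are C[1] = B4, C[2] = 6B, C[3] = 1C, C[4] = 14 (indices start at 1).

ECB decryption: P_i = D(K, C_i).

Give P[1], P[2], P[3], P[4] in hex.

P[1] = B5, P[2] = 6A, P[3] = 1D, P[4] = 15

P[1]: D(K, B4) = B5.
P[2]: D(K, 6B) = 6A.
P[3]: D(K, 1C) = 1D.
P[4]: D(K, 14) = 15.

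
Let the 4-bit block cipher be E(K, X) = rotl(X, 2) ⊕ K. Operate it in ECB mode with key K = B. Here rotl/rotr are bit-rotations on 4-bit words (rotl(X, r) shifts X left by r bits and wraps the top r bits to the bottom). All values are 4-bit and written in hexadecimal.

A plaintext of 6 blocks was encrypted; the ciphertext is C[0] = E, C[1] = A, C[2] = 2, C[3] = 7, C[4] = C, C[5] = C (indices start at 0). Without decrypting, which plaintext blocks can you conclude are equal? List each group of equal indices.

P[4] = P[5]

ECB encrypts each block independently with the same key, so equal ciphertext blocks imply equal plaintext blocks.
C[4] = C[5] = C, so P[4] = P[5].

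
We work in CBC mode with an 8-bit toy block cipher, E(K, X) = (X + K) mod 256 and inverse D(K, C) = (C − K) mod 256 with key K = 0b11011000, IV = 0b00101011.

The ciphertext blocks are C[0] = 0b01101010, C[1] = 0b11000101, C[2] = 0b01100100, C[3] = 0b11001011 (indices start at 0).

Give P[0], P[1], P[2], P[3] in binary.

CBC decryption: P_i = D(K, C_i) ⊕ C_{i−1}, with C_{−1} = IV.
P[0]: D(K, 0b01101010) = 0b10010010; 0b10010010 ⊕ 0b00101011 = 0b10111001.
P[1]: D(K, 0b11000101) = 0b11101101; 0b11101101 ⊕ 0b01101010 = 0b10000111.
P[2]: D(K, 0b01100100) = 0b10001100; 0b10001100 ⊕ 0b11000101 = 0b01001001.
P[3]: D(K, 0b11001011) = 0b11110011; 0b11110011 ⊕ 0b01100100 = 0b10010111.

P[0] = 0b10111001, P[1] = 0b10000111, P[2] = 0b01001001, P[3] = 0b10010111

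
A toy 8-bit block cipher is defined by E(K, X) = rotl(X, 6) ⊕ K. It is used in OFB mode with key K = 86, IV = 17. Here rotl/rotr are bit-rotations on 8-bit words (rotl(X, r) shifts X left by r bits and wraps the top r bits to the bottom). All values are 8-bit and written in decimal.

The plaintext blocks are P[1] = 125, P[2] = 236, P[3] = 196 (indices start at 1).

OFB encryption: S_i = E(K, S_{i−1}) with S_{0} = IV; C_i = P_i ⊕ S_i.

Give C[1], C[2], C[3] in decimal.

C[1]: S = E(K, 17) = 18; 125 ⊕ 18 = 111.
C[2]: S = E(K, 18) = 210; 236 ⊕ 210 = 62.
C[3]: S = E(K, 210) = 226; 196 ⊕ 226 = 38.

C[1] = 111, C[2] = 62, C[3] = 38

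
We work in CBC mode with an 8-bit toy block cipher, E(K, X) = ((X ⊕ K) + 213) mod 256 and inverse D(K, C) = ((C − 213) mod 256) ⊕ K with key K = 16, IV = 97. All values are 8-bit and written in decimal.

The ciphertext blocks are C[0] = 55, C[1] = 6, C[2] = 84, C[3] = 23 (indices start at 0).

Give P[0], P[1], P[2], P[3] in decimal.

CBC decryption: P_i = D(K, C_i) ⊕ C_{i−1}, with C_{−1} = IV.
P[0]: D(K, 55) = 114; 114 ⊕ 97 = 19.
P[1]: D(K, 6) = 33; 33 ⊕ 55 = 22.
P[2]: D(K, 84) = 111; 111 ⊕ 6 = 105.
P[3]: D(K, 23) = 82; 82 ⊕ 84 = 6.

P[0] = 19, P[1] = 22, P[2] = 105, P[3] = 6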